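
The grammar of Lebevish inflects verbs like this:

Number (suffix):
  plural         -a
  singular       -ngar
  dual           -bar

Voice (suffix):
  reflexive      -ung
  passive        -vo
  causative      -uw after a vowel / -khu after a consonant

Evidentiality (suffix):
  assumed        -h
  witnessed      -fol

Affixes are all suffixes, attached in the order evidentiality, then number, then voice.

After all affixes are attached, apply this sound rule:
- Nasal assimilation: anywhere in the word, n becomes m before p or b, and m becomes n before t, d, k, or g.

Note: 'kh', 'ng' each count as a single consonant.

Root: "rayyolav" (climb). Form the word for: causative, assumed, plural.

Attach evidentiality assumed -h → rayyolavh.
Attach number plural -a → rayyolavha.
Attach voice causative -uw (after vowel 'a') → rayyolavhauw.
Nasal assimilation: no change.

rayyolavhauw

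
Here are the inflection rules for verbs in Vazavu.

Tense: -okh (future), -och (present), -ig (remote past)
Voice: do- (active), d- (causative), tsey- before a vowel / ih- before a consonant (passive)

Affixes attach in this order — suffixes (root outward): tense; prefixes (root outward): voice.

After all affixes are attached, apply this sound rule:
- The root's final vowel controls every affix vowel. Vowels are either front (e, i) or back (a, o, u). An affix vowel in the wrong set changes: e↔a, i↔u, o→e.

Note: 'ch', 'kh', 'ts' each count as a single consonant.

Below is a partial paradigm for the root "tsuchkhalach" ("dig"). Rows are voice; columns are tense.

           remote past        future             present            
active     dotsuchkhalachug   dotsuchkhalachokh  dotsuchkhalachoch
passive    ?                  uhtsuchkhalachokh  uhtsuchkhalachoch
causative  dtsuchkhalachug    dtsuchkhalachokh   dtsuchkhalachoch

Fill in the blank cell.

Attach voice passive ih- (before consonant 'ts') → ihtsuchkhalach.
Attach tense remote past -ig → ihtsuchkhalachig.
Apply vowel harmony: ihtsuchkhalachig → uhtsuchkhalachug.

uhtsuchkhalachug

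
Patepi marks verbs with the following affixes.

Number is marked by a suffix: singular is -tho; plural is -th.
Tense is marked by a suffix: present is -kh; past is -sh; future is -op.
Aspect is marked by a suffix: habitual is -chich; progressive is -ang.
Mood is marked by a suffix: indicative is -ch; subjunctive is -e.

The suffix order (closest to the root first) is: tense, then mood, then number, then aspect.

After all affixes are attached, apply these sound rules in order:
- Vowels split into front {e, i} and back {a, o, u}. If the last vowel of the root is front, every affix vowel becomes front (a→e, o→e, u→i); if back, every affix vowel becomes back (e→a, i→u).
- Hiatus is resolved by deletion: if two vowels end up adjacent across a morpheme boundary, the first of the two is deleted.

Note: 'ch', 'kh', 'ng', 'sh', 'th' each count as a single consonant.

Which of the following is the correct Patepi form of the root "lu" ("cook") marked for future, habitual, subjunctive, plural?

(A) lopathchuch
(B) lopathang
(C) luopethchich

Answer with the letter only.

A

Attach tense future -op → luop.
Attach mood subjunctive -e → luope.
Attach number plural -th → luopeth.
Attach aspect habitual -chich → luopethchich.
Apply vowel harmony: luopethchich → luopathchuch.
Apply vowel deletion: luopathchuch → lopathchuch.
So the correct form is lopathchuch, option (A).
(C) luopethchich is wrong: it fails to apply the sound rule(s).
(B) lopathang is wrong: it uses progressive instead of habitual for aspect.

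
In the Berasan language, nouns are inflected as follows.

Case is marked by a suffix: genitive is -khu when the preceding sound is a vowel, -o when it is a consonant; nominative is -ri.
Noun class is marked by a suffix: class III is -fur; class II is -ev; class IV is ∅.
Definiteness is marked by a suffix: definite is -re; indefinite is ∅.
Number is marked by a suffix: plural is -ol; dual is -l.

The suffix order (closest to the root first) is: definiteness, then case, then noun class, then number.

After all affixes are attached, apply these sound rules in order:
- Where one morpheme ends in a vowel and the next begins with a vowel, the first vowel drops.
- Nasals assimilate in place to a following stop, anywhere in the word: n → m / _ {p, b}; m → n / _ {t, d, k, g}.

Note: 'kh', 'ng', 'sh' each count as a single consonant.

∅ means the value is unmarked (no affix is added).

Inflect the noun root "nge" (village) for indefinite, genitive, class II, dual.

ngekhevl

definiteness = indefinite: zero marking, form stays nge.
Attach case genitive -khu (after vowel 'e') → ngekhu.
Attach noun class class II -ev → ngekhuev.
Attach number dual -l → ngekhuevl.
Apply vowel deletion: ngekhuevl → ngekhevl.
Nasal assimilation: no change.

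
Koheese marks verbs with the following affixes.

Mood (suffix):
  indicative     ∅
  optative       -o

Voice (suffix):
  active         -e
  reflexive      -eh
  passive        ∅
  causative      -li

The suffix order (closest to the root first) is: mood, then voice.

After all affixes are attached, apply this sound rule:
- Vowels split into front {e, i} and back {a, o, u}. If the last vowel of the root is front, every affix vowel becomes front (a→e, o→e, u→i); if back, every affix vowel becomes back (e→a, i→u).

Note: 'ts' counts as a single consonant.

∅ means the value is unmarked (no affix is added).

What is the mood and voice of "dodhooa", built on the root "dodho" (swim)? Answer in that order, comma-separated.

optative, active

Segment: dodho-o-e.
mood: -o → optative.
voice: -e → active.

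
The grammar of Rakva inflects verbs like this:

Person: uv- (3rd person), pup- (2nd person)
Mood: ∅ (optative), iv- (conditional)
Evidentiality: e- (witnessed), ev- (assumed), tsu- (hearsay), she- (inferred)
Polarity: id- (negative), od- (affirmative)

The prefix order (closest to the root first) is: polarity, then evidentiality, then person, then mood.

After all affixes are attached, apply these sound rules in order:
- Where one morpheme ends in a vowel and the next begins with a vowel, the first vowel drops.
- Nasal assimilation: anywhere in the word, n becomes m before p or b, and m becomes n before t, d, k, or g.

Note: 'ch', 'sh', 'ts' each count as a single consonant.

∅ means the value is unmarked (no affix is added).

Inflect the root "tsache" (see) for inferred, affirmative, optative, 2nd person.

Attach polarity affirmative od- → odtsache.
Attach evidentiality inferred she- → sheodtsache.
Attach person 2nd person pup- → pupsheodtsache.
mood = optative: zero marking, form stays pupsheodtsache.
Apply vowel deletion: pupsheodtsache → pupshodtsache.
Nasal assimilation: no change.

pupshodtsache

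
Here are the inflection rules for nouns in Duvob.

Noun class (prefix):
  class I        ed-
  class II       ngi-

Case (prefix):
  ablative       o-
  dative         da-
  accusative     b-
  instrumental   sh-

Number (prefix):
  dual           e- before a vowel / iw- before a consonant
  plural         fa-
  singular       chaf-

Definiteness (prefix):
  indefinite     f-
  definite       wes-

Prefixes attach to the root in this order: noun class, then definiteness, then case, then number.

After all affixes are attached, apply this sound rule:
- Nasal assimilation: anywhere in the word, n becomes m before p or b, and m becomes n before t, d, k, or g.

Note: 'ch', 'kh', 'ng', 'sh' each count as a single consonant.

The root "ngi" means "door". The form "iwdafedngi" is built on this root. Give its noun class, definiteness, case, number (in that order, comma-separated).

Segment: iw-da-f-ed-ngi.
noun class: ed- → class I.
definiteness: f- → indefinite.
case: da- → dative.
number: e/iw- → dual.

class I, indefinite, dative, dual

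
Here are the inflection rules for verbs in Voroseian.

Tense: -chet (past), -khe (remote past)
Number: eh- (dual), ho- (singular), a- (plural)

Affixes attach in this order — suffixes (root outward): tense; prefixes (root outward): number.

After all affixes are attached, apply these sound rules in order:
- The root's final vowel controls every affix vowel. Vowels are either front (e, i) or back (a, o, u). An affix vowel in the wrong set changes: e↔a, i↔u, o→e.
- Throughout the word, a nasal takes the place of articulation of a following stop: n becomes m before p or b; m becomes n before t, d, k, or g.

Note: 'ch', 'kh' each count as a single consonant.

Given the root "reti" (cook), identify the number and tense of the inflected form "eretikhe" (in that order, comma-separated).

Segment: a-reti-khe.
number: a- → plural.
tense: -khe → remote past.

plural, remote past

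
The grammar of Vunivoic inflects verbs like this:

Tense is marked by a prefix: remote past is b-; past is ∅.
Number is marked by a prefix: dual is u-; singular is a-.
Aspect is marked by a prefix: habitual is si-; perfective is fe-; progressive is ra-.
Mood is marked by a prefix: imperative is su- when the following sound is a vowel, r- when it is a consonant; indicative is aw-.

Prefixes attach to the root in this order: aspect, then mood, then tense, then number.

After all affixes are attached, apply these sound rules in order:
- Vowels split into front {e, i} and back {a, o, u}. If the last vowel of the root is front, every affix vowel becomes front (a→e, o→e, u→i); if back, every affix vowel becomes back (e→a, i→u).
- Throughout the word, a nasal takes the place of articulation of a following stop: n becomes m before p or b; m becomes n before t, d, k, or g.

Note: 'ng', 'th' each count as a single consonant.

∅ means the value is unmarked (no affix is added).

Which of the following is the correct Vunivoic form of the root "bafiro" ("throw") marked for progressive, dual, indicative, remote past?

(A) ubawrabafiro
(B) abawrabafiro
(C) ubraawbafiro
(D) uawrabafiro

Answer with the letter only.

Attach aspect progressive ra- → rabafiro.
Attach mood indicative aw- → awrabafiro.
Attach tense remote past b- → bawrabafiro.
Attach number dual u- → ubawrabafiro.
Vowel harmony: no change.
Nasal assimilation: no change.
So the correct form is ubawrabafiro, option (A).
(D) uawrabafiro is wrong: it uses past instead of remote past for tense.
(B) abawrabafiro is wrong: it uses singular instead of dual for number.
(C) ubraawbafiro is wrong: it has the affixes in the wrong order.

A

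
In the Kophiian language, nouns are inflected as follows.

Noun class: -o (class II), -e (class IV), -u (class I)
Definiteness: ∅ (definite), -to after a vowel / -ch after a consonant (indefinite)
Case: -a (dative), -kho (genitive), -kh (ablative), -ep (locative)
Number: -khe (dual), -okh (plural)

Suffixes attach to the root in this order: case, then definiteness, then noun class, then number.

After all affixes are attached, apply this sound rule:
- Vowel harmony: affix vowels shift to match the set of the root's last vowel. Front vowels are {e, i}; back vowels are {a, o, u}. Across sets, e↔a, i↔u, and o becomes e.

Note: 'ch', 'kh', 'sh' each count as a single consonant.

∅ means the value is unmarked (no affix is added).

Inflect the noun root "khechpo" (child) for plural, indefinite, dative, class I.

khechpoatouokh

Attach case dative -a → khechpoa.
Attach definiteness indefinite -to (after vowel 'a') → khechpoato.
Attach noun class class I -u → khechpoatou.
Attach number plural -okh → khechpoatouokh.
Vowel harmony: no change.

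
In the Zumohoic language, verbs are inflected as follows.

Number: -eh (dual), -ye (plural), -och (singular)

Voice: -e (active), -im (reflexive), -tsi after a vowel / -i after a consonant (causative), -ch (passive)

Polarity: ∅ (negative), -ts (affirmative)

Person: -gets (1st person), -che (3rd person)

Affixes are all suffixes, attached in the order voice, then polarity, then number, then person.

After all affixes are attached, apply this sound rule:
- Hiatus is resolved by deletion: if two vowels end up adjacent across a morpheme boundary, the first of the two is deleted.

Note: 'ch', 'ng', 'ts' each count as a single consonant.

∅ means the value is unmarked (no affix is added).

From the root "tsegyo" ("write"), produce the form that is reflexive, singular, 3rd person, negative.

tsegyimochche

Attach voice reflexive -im → tsegyoim.
polarity = negative: zero marking, form stays tsegyoim.
Attach number singular -och → tsegyoimoch.
Attach person 3rd person -che → tsegyoimochche.
Apply vowel deletion: tsegyoimochche → tsegyimochche.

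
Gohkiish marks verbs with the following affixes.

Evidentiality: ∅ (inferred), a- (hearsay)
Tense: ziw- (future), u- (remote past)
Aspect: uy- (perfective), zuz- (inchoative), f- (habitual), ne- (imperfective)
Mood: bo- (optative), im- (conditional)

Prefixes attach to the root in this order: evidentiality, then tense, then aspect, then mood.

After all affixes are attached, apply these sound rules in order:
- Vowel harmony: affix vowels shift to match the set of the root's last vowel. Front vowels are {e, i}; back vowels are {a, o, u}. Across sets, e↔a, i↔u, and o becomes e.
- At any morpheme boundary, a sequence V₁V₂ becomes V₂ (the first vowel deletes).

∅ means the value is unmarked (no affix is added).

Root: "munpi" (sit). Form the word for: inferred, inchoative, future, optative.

bezizziwmunpi

evidentiality = inferred: zero marking, form stays munpi.
Attach tense future ziw- → ziwmunpi.
Attach aspect inchoative zuz- → zuzziwmunpi.
Attach mood optative bo- → bozuzziwmunpi.
Apply vowel harmony: bozuzziwmunpi → bezizziwmunpi.
Vowel deletion: no change.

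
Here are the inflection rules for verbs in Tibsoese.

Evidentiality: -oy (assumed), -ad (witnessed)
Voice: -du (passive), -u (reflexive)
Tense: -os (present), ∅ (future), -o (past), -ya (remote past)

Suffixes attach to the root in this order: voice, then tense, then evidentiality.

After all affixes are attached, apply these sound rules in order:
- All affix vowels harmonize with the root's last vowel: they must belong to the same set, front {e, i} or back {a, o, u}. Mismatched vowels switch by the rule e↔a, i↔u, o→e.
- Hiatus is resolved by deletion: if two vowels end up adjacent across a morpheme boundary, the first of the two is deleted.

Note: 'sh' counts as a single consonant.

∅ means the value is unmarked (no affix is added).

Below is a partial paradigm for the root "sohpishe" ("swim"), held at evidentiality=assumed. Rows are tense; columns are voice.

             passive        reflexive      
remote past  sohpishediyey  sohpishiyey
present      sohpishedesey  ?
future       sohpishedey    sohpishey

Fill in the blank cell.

Attach voice reflexive -u → sohpisheu.
Attach tense present -os → sohpisheuos.
Attach evidentiality assumed -oy → sohpisheuosoy.
Apply vowel harmony: sohpisheuosoy → sohpisheiesey.
Apply vowel deletion: sohpisheiesey → sohpishesey.

sohpishesey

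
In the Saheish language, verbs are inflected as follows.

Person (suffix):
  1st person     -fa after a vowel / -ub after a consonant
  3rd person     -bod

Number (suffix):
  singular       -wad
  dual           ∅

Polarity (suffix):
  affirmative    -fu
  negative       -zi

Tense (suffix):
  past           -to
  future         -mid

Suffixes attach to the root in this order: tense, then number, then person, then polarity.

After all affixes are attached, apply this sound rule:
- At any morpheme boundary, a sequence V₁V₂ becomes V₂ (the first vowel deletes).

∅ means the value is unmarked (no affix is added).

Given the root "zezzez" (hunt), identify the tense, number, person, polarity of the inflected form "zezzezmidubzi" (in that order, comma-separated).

future, dual, 1st person, negative

Segment: zezzez-mid-ub-zi.
tense: -mid → future.
number: ∅ → dual.
person: -fa/ub → 1st person.
polarity: -zi → negative.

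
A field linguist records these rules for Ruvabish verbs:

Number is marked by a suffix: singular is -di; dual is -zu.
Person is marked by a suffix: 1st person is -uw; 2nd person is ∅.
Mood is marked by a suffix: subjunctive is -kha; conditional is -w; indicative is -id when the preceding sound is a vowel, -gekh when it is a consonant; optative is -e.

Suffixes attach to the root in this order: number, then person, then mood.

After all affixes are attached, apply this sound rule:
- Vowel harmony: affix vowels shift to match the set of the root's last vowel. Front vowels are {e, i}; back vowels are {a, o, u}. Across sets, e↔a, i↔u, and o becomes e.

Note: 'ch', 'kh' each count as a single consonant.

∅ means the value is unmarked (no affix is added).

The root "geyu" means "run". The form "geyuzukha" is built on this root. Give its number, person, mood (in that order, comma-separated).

dual, 2nd person, subjunctive

Segment: geyu-zu-kha.
number: -zu → dual.
person: ∅ → 2nd person.
mood: -kha → subjunctive.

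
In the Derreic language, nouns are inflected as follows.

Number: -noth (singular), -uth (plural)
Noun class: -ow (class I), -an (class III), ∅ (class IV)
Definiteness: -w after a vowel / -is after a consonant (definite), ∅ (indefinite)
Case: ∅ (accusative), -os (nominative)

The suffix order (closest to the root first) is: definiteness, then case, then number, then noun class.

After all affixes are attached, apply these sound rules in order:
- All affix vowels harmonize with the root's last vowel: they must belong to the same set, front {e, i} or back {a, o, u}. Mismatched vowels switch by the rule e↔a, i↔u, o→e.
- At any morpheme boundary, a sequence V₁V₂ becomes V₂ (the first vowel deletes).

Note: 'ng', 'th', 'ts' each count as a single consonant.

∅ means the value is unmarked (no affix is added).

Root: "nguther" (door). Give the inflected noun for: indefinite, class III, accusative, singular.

nguthernethen

definiteness = indefinite: zero marking, form stays nguther.
case = accusative: zero marking, form stays nguther.
Attach number singular -noth → nguthernoth.
Attach noun class class III -an → nguthernothan.
Apply vowel harmony: nguthernothan → nguthernethen.
Vowel deletion: no change.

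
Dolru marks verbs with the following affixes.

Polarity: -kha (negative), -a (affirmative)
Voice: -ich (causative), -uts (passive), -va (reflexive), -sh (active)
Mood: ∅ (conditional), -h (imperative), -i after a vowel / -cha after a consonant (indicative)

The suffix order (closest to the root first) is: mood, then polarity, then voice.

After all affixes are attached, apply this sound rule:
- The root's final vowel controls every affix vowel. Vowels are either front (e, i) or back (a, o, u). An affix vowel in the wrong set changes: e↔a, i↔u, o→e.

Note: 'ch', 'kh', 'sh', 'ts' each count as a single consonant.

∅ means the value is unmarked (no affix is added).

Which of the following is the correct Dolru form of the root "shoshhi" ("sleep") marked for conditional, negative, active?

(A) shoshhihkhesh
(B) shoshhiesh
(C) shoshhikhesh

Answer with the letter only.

mood = conditional: zero marking, form stays shoshhi.
Attach polarity negative -kha → shoshhikha.
Attach voice active -sh → shoshhikhash.
Apply vowel harmony: shoshhikhash → shoshhikhesh.
So the correct form is shoshhikhesh, option (C).
(B) shoshhiesh is wrong: it uses affirmative instead of negative for polarity.
(A) shoshhihkhesh is wrong: it uses imperative instead of conditional for mood.

C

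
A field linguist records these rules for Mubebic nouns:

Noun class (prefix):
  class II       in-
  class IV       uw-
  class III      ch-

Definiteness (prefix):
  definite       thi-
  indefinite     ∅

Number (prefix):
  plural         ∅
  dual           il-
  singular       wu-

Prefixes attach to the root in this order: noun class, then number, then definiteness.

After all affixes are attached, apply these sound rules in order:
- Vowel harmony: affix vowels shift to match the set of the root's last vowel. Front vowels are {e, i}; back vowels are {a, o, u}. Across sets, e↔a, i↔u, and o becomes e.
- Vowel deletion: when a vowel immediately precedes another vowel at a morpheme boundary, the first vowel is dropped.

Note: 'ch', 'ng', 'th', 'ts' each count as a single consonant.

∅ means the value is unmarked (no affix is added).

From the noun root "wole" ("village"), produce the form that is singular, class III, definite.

Attach noun class class III ch- → chwole.
Attach number singular wu- → wuchwole.
Attach definiteness definite thi- → thiwuchwole.
Apply vowel harmony: thiwuchwole → thiwichwole.
Vowel deletion: no change.

thiwichwole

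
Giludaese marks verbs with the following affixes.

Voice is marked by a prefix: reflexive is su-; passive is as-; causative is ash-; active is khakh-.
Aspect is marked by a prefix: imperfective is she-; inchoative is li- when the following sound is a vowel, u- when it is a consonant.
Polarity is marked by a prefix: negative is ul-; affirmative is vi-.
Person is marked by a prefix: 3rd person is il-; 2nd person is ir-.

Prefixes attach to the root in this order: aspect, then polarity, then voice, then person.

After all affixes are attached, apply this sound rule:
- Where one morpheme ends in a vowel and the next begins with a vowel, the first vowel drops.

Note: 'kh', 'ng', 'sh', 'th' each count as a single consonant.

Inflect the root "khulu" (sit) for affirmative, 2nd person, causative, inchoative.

irashvukhulu

Attach aspect inchoative u- (before consonant 'kh') → ukhulu.
Attach polarity affirmative vi- → viukhulu.
Attach voice causative ash- → ashviukhulu.
Attach person 2nd person ir- → irashviukhulu.
Apply vowel deletion: irashviukhulu → irashvukhulu.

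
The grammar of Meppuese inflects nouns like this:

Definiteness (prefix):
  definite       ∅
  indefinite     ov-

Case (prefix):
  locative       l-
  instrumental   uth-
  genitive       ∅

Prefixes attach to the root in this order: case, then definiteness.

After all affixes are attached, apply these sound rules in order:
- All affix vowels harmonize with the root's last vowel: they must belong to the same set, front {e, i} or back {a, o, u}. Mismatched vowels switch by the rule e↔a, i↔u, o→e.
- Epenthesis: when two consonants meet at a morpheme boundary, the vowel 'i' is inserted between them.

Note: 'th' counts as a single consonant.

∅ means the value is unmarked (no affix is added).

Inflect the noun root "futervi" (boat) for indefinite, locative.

evilifutervi

Attach case locative l- → lfutervi.
Attach definiteness indefinite ov- → ovlfutervi.
Apply vowel harmony: ovlfutervi → evlfutervi.
Apply epenthesis: evlfutervi → evilifutervi.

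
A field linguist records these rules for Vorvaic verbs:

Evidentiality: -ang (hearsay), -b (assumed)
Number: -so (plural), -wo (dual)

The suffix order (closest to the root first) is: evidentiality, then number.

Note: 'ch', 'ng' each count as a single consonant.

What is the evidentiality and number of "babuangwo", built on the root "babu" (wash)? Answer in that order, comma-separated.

hearsay, dual

Segment: babu-ang-wo.
evidentiality: -ang → hearsay.
number: -wo → dual.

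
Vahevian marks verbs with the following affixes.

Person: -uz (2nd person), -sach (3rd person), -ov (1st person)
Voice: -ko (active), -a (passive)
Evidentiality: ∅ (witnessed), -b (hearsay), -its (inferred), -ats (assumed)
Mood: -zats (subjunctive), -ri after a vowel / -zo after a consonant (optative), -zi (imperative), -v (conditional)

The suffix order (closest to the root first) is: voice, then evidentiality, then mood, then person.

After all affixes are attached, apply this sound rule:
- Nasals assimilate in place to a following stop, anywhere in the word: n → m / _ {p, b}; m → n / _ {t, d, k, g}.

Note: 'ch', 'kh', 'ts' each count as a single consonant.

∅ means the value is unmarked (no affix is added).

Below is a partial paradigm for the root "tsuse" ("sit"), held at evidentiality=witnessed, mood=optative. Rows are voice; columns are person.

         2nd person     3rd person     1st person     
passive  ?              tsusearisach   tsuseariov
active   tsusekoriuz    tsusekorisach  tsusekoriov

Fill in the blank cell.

Attach voice passive -a → tsusea.
evidentiality = witnessed: zero marking, form stays tsusea.
Attach mood optative -ri (after vowel 'a') → tsuseari.
Attach person 2nd person -uz → tsuseariuz.
Nasal assimilation: no change.

tsuseariuz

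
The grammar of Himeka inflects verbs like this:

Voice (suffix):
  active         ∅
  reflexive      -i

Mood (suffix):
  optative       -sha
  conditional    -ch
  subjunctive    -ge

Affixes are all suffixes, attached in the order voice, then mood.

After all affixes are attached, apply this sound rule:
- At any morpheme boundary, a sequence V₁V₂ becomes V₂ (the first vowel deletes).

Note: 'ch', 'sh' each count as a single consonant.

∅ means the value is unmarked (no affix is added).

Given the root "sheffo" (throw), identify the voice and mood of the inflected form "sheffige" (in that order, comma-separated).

reflexive, subjunctive

Segment: sheffo-i-ge.
voice: -i → reflexive.
mood: -ge → subjunctive.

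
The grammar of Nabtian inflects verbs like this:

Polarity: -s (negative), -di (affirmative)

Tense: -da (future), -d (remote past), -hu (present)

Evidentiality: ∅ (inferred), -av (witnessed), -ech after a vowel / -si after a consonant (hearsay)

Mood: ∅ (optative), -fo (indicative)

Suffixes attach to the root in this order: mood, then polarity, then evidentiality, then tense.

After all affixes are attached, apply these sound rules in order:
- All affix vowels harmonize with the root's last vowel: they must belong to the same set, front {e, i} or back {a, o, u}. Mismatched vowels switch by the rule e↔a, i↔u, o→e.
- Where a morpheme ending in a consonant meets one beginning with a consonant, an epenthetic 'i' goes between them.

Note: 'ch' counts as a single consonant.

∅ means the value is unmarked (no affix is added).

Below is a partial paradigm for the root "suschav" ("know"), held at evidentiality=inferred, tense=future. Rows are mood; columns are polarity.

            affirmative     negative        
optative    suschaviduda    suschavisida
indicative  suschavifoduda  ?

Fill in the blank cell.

suschavifosida

Attach mood indicative -fo → suschavfo.
Attach polarity negative -s → suschavfos.
evidentiality = inferred: zero marking, form stays suschavfos.
Attach tense future -da → suschavfosda.
Vowel harmony: no change.
Apply epenthesis: suschavfosda → suschavifosida.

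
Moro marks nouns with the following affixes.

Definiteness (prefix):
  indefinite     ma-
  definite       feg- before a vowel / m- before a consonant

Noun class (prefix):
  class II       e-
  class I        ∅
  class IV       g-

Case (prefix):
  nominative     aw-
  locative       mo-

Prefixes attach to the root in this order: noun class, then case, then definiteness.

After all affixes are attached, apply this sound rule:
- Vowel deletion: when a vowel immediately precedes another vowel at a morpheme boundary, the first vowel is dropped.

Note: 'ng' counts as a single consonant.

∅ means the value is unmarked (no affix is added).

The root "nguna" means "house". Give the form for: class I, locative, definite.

mmonguna

noun class = class I: zero marking, form stays nguna.
Attach case locative mo- → monguna.
Attach definiteness definite m- (before consonant 'm') → mmonguna.
Vowel deletion: no change.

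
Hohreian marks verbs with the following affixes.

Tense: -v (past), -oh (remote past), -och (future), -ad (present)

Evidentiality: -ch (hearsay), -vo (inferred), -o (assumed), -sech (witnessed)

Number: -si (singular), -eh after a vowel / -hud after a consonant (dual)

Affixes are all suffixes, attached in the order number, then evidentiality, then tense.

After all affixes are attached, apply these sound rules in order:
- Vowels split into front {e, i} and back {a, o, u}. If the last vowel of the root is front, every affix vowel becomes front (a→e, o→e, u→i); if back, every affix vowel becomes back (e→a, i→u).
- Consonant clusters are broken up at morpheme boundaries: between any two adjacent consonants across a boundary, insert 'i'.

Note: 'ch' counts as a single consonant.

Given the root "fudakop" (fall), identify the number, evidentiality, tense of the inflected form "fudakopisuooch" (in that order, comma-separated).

singular, assumed, future

Segment: fudakop-si-o-och.
number: -si → singular.
evidentiality: -o → assumed.
tense: -och → future.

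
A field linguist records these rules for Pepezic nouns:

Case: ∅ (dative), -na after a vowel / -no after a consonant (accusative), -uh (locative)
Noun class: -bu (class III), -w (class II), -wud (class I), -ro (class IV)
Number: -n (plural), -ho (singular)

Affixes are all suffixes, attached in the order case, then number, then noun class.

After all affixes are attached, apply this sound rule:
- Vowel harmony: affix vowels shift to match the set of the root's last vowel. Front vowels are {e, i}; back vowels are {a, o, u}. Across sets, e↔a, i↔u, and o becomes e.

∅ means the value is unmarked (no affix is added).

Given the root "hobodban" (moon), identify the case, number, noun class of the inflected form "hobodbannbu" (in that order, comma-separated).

dative, plural, class III

Segment: hobodban-n-bu.
case: ∅ → dative.
number: -n → plural.
noun class: -bu → class III.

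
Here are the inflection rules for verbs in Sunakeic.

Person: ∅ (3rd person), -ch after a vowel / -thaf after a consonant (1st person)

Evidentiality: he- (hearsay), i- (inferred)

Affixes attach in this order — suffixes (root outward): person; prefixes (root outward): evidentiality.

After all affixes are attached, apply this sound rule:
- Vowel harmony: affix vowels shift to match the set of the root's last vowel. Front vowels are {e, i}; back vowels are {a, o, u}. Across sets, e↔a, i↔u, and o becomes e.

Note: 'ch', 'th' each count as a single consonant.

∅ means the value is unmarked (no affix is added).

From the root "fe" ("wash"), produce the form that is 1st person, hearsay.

hefech

Attach person 1st person -ch (after vowel 'e') → fech.
Attach evidentiality hearsay he- → hefech.
Vowel harmony: no change.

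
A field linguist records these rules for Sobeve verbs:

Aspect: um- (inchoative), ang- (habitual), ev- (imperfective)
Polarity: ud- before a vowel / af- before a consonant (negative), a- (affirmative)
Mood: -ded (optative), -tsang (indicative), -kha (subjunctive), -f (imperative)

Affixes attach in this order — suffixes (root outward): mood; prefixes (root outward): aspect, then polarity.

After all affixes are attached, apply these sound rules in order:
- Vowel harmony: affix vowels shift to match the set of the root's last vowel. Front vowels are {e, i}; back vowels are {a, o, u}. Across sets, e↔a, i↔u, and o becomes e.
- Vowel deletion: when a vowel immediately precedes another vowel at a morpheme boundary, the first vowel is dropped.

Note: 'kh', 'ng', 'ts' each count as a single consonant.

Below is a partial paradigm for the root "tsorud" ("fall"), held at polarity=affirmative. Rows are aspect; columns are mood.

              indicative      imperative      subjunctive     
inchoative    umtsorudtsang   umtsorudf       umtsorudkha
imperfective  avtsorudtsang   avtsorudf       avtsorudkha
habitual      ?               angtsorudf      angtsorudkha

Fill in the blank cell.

angtsorudtsang

Attach aspect habitual ang- → angtsorud.
Attach polarity affirmative a- → aangtsorud.
Attach mood indicative -tsang → aangtsorudtsang.
Vowel harmony: no change.
Apply vowel deletion: aangtsorudtsang → angtsorudtsang.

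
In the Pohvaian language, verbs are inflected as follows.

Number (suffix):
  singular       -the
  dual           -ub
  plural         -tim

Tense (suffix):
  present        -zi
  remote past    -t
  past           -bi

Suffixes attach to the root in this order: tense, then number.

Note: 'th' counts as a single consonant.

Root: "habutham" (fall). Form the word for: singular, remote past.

Attach tense remote past -t → habuthamt.
Attach number singular -the → habuthamtthe.

habuthamtthe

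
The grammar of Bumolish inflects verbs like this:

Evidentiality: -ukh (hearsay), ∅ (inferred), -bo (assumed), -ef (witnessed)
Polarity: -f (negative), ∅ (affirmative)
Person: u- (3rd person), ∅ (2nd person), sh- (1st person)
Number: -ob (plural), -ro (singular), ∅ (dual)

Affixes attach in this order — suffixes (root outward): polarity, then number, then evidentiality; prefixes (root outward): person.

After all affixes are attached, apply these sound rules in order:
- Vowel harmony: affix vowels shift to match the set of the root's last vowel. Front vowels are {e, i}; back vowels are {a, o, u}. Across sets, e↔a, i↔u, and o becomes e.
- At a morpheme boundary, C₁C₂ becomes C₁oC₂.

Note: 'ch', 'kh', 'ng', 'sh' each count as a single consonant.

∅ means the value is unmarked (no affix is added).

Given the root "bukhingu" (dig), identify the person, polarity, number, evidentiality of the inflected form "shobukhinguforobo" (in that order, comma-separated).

1st person, negative, singular, assumed

Segment: sh-bukhingu-f-ro-bo.
person: sh- → 1st person.
polarity: -f → negative.
number: -ro → singular.
evidentiality: -bo → assumed.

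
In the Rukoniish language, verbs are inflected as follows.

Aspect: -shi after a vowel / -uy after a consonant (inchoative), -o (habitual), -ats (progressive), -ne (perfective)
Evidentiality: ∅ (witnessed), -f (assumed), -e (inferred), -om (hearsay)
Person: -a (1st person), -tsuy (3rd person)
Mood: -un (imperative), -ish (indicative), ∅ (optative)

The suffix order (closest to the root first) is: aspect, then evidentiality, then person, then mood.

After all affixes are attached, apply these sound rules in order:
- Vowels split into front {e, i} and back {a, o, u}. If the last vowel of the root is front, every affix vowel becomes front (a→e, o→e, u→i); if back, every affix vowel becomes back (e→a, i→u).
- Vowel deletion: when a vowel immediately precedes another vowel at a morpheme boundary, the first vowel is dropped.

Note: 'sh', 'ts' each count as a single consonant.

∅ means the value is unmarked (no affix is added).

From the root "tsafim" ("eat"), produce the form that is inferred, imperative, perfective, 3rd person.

Attach aspect perfective -ne → tsafimne.
Attach evidentiality inferred -e → tsafimnee.
Attach person 3rd person -tsuy → tsafimneetsuy.
Attach mood imperative -un → tsafimneetsuyun.
Apply vowel harmony: tsafimneetsuyun → tsafimneetsiyin.
Apply vowel deletion: tsafimneetsiyin → tsafimnetsiyin.

tsafimnetsiyin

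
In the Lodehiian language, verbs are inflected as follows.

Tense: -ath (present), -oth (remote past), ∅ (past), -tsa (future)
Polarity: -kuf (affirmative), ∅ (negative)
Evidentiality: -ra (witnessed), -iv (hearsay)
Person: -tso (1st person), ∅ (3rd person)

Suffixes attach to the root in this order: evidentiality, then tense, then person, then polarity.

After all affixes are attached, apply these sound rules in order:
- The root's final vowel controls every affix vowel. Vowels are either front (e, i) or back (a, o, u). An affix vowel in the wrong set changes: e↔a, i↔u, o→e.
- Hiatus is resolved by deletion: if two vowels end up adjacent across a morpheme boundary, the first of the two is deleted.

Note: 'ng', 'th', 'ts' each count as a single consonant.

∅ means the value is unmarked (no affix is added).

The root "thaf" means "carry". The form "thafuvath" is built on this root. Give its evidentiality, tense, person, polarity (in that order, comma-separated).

Segment: thaf-iv-ath.
evidentiality: -iv → hearsay.
tense: -ath → present.
person: ∅ → 3rd person.
polarity: ∅ → negative.

hearsay, present, 3rd person, negative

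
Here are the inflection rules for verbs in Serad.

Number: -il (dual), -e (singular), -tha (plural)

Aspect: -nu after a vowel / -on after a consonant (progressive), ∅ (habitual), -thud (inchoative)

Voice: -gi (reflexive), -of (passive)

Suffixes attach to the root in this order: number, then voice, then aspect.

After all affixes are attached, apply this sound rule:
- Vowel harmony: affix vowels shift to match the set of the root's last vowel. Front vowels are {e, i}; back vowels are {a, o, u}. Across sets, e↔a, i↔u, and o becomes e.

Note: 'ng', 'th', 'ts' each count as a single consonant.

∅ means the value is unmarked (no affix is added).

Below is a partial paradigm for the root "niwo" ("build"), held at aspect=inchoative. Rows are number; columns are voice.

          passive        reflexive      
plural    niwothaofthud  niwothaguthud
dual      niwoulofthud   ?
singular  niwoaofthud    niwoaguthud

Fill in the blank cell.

niwoulguthud

Attach number dual -il → niwoil.
Attach voice reflexive -gi → niwoilgi.
Attach aspect inchoative -thud → niwoilgithud.
Apply vowel harmony: niwoilgithud → niwoulguthud.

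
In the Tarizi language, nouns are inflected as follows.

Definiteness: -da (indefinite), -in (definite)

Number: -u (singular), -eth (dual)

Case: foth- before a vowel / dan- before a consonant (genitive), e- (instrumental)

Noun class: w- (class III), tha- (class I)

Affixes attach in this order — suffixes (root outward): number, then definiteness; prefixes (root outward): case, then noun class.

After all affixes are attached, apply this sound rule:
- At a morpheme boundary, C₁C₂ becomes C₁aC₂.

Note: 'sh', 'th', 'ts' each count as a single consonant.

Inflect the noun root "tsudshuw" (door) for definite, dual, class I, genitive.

thadanatsudshuwethin

Attach case genitive dan- (before consonant 'ts') → dantsudshuw.
Attach noun class class I tha- → thadantsudshuw.
Attach number dual -eth → thadantsudshuweth.
Attach definiteness definite -in → thadantsudshuwethin.
Apply epenthesis: thadantsudshuwethin → thadanatsudshuwethin.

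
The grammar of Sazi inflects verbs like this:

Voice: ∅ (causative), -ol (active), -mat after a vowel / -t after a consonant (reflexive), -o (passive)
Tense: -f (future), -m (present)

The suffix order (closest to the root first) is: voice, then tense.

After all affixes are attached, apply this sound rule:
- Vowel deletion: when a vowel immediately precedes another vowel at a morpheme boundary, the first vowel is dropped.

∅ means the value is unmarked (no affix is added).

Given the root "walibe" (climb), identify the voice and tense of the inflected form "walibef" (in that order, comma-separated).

causative, future

Segment: walibe-f.
voice: ∅ → causative.
tense: -f → future.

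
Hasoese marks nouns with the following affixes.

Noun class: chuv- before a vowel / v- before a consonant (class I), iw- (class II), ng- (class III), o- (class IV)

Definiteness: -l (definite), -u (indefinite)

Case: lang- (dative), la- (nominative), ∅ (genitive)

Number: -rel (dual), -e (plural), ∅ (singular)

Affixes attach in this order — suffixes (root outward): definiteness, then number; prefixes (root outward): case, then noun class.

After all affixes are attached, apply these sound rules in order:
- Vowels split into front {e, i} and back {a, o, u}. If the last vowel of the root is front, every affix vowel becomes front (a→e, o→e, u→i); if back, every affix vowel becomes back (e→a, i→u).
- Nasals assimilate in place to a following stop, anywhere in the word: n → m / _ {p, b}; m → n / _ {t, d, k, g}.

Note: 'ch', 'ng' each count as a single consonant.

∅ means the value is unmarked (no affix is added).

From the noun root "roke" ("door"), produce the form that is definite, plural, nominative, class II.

iwlerokele

Attach definiteness definite -l → rokel.
Attach case nominative la- → larokel.
Attach number plural -e → larokele.
Attach noun class class II iw- → iwlarokele.
Apply vowel harmony: iwlarokele → iwlerokele.
Nasal assimilation: no change.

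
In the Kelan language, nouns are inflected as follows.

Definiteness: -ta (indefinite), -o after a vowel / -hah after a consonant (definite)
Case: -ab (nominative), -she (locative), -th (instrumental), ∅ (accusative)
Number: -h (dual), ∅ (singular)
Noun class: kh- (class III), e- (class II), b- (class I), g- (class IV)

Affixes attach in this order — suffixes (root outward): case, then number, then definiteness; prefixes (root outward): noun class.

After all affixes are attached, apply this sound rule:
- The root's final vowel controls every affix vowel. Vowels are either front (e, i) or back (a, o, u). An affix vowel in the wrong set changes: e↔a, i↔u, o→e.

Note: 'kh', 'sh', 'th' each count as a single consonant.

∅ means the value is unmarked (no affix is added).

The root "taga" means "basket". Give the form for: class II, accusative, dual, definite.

atagahhah

case = accusative: zero marking, form stays taga.
Attach number dual -h → tagah.
Attach noun class class II e- → etagah.
Attach definiteness definite -hah (after consonant 'h') → etagahhah.
Apply vowel harmony: etagahhah → atagahhah.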